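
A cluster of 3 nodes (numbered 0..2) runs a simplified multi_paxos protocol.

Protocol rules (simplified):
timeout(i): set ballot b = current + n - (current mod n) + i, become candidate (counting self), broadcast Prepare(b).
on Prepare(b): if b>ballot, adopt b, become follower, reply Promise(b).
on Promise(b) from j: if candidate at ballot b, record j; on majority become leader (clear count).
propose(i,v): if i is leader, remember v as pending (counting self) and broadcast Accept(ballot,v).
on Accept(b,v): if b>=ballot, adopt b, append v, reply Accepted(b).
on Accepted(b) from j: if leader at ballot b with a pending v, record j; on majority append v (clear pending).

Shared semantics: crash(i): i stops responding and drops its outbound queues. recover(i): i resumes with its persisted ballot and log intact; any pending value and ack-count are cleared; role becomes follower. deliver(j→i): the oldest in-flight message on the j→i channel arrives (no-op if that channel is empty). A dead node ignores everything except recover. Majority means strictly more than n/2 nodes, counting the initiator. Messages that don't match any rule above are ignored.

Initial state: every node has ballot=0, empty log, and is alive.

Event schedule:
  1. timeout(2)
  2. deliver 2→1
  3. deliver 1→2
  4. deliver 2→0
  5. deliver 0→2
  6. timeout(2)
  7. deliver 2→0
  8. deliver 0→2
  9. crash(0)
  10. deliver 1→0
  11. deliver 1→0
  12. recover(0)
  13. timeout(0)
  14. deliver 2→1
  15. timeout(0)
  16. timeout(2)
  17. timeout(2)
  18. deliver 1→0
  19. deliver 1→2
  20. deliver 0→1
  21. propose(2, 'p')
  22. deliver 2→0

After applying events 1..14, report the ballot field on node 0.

step 1 timeout(2): 2={cand,b=5,log=-}
step 2 deliver 2→1: 1={foll,b=5,log=-}
step 3 deliver 1→2: 2={lead,b=5,log=-}
step 4 deliver 2→0: 0={foll,b=5,log=-}
step 5 deliver 0→2: —
step 6 timeout(2): 2={cand,b=8,log=-}
step 7 deliver 2→0: 0={foll,b=8,log=-}
step 8 deliver 0→2: 2={lead,b=8,log=-}
step 9 crash(0): 0={✗foll,b=8,log=-}
step 10 deliver 1→0: —
step 11 deliver 1→0: —
step 12 recover(0): 0={foll,b=8,log=-}
step 13 timeout(0): 0={cand,b=9,log=-}
step 14 deliver 2→1: 1={foll,b=8,log=-}

9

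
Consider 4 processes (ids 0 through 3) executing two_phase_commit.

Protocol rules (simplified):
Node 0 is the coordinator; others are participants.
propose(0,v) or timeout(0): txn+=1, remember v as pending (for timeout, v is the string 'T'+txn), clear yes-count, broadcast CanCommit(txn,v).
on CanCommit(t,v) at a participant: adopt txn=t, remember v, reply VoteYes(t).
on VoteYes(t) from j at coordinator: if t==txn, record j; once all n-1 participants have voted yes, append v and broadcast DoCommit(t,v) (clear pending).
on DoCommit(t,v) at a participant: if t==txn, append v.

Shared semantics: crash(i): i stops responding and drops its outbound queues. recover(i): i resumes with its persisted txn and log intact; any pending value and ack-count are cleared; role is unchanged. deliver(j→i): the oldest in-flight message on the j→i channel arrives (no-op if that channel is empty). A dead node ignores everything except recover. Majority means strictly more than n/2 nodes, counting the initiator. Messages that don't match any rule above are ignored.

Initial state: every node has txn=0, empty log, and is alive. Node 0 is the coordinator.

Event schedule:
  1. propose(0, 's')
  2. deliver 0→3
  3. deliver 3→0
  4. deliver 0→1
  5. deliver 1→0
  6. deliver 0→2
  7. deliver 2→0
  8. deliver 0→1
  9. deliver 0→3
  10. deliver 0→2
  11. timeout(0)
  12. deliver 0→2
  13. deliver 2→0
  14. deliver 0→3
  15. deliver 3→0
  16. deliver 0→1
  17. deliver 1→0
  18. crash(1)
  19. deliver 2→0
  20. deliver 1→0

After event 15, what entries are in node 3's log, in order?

s

step 1 propose(0,'s'): 0={coor,t=1,log=-}
step 2 deliver 0→3: 3={part,t=1,log=-}
step 3 deliver 3→0: —
step 4 deliver 0→1: 1={part,t=1,log=-}
step 5 deliver 1→0: —
step 6 deliver 0→2: 2={part,t=1,log=-}
step 7 deliver 2→0: 0={coor,t=1,log=s}
step 8 deliver 0→1: 1={part,t=1,log=s}
step 9 deliver 0→3: 3={part,t=1,log=s}
step 10 deliver 0→2: 2={part,t=1,log=s}
step 11 timeout(0): 0={coor,t=2,log=s}
step 12 deliver 0→2: 2={part,t=2,log=s}
step 13 deliver 2→0: —
step 14 deliver 0→3: 3={part,t=2,log=s}
step 15 deliver 3→0: —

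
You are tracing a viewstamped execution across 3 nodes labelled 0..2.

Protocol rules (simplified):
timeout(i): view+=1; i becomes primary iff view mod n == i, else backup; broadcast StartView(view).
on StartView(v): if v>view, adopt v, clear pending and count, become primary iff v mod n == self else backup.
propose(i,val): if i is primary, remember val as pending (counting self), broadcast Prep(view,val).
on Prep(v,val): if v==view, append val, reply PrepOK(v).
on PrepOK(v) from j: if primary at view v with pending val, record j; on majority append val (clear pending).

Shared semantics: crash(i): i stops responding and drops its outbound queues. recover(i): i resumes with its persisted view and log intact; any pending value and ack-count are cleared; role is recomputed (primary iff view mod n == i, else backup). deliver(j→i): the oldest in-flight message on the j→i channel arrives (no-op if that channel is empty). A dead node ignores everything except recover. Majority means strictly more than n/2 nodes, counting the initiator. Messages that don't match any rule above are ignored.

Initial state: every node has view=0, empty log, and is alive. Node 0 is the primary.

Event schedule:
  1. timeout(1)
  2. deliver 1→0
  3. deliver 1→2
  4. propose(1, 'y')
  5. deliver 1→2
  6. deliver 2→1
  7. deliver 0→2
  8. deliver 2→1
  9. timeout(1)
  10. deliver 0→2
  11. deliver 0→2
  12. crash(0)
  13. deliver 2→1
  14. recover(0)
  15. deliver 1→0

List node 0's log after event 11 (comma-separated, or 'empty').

after 1 — timeout(1): n1:prim/v1/[-]
after 2 — deliver 1→0: n0:back/v1/[-]
after 3 — deliver 1→2: n2:back/v1/[-]
after 4 — propose(1,'y'): ·
after 5 — deliver 1→2: n2:back/v1/[y]
after 6 — deliver 2→1: n1:prim/v1/[y]
after 7 — deliver 0→2: ·
after 8 — deliver 2→1: ·
after 9 — timeout(1): n1:back/v2/[y]
after 10 — deliver 0→2: ·
after 11 — deliver 0→2: ·

empty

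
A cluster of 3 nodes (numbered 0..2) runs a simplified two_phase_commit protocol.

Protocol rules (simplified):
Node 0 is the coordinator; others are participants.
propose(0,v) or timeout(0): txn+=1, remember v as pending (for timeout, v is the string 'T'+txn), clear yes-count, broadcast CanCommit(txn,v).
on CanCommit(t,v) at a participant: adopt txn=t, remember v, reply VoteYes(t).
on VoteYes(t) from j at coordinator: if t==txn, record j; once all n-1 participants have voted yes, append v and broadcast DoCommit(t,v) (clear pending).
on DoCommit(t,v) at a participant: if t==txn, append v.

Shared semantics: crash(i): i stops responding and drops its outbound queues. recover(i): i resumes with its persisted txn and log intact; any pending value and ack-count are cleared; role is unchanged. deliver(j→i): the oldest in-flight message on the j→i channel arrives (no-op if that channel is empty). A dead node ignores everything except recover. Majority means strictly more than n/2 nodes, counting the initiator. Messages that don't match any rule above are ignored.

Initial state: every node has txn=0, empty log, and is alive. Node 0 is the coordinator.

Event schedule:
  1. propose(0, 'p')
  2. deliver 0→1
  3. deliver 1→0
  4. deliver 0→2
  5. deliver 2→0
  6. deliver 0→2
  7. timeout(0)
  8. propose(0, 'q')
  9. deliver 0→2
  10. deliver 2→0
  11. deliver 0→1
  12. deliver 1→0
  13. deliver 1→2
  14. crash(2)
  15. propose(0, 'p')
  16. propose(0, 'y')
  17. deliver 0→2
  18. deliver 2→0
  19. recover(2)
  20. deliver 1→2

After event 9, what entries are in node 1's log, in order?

empty

1. propose(0,'p'):  <0:coor t1 ->
2. deliver 0→1:  <1:part t1 ->
3. deliver 1→0:  nop
4. deliver 0→2:  <2:part t1 ->
5. deliver 2→0:  <0:coor t1 p>
6. deliver 0→2:  <2:part t1 p>
7. timeout(0):  <0:coor t2 p>
8. propose(0,'q'):  <0:coor t3 p>
9. deliver 0→2:  <2:part t2 p>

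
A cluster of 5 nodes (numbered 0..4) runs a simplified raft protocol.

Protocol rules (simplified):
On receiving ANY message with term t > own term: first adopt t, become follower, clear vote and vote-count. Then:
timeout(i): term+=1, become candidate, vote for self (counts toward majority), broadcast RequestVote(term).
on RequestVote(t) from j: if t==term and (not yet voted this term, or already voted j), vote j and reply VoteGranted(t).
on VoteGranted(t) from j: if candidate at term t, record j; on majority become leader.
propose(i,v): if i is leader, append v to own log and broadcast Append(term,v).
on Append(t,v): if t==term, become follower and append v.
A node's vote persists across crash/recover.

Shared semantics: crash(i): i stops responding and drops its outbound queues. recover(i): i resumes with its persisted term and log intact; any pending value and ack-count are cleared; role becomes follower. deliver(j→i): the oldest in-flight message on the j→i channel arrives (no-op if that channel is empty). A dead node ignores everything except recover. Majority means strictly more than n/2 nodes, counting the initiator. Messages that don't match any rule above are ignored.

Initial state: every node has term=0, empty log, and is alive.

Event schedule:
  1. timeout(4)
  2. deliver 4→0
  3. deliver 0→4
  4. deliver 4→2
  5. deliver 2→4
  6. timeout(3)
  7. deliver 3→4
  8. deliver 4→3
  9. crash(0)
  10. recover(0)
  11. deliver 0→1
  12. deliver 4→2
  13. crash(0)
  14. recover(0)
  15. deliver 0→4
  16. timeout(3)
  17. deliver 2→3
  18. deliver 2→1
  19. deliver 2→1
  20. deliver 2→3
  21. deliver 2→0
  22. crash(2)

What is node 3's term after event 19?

2

1. timeout(4):  <4:cand t1 ->
2. deliver 4→0:  <0:foll t1 ->
3. deliver 0→4:  nop
4. deliver 4→2:  <2:foll t1 ->
5. deliver 2→4:  <4:lead t1 ->
6. timeout(3):  <3:cand t1 ->
7. deliver 3→4:  nop
8. deliver 4→3:  nop
9. crash(0):  <0:✗foll t1 ->
10. recover(0):  <0:foll t1 ->
11. deliver 0→1:  nop
12. deliver 4→2:  nop
13. crash(0):  <0:✗foll t1 ->
14. recover(0):  <0:foll t1 ->
15. deliver 0→4:  nop
16. timeout(3):  <3:cand t2 ->
17. deliver 2→3:  nop
18. deliver 2→1:  nop
19. deliver 2→1:  nop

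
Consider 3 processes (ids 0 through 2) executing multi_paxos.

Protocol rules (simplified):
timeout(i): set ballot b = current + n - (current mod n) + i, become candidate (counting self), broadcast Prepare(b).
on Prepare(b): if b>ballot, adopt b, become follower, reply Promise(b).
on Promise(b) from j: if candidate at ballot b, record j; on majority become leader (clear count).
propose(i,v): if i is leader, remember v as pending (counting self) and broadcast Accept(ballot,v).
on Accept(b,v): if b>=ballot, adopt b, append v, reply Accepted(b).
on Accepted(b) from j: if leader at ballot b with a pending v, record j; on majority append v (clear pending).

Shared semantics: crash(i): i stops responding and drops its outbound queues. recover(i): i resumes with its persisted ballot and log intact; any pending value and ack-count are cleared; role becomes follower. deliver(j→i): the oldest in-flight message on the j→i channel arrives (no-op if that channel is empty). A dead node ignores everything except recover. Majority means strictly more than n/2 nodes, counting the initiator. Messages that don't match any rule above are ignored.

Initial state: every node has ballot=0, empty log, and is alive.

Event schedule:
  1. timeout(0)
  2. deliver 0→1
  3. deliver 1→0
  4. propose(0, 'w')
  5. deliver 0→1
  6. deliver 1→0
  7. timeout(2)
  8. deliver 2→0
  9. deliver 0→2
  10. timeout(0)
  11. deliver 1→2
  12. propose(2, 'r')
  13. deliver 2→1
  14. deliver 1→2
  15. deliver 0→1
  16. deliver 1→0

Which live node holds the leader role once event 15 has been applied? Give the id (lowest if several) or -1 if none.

e1 timeout(0): 0[cand,b=3,-]
e2 deliver 0→1: 1[foll,b=3,-]
e3 deliver 1→0: 0[lead,b=3,-]
e4 propose(0,'w'): ·
e5 deliver 0→1: 1[foll,b=3,w]
e6 deliver 1→0: 0[lead,b=3,w]
e7 timeout(2): 2[cand,b=5,-]
e8 deliver 2→0: 0[foll,b=5,w]
e9 deliver 0→2: ·
e10 timeout(0): 0[cand,b=6,w]
e11 deliver 1→2: ·
e12 propose(2,'r'): ·
e13 deliver 2→1: 1[foll,b=5,w]
e14 deliver 1→2: 2[lead,b=5,-]
e15 deliver 0→1: 1[foll,b=6,w]

2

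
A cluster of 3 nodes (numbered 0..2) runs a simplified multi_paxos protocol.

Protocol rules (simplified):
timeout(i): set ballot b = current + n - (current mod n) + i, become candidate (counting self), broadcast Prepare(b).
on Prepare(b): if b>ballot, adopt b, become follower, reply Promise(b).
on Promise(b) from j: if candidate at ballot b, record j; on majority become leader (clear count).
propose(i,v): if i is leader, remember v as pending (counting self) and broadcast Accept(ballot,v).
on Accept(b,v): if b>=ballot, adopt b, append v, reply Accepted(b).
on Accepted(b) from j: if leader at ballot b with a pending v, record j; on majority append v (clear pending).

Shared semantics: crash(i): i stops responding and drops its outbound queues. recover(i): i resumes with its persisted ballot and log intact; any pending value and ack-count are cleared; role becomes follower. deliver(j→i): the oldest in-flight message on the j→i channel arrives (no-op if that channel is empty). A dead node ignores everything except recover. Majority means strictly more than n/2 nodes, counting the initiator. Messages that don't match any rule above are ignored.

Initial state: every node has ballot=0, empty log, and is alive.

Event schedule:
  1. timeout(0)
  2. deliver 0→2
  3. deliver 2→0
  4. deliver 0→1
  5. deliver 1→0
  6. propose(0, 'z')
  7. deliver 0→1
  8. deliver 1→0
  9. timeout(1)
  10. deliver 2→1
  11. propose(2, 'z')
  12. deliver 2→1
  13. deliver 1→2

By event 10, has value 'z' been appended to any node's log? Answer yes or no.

yes

step 1 timeout(0): 0={cand,b=3,log=-}
step 2 deliver 0→2: 2={foll,b=3,log=-}
step 3 deliver 2→0: 0={lead,b=3,log=-}
step 4 deliver 0→1: 1={foll,b=3,log=-}
step 5 deliver 1→0: —
step 6 propose(0,'z'): —
step 7 deliver 0→1: 1={foll,b=3,log=z}
step 8 deliver 1→0: 0={lead,b=3,log=z}
step 9 timeout(1): 1={cand,b=7,log=z}
step 10 deliver 2→1: —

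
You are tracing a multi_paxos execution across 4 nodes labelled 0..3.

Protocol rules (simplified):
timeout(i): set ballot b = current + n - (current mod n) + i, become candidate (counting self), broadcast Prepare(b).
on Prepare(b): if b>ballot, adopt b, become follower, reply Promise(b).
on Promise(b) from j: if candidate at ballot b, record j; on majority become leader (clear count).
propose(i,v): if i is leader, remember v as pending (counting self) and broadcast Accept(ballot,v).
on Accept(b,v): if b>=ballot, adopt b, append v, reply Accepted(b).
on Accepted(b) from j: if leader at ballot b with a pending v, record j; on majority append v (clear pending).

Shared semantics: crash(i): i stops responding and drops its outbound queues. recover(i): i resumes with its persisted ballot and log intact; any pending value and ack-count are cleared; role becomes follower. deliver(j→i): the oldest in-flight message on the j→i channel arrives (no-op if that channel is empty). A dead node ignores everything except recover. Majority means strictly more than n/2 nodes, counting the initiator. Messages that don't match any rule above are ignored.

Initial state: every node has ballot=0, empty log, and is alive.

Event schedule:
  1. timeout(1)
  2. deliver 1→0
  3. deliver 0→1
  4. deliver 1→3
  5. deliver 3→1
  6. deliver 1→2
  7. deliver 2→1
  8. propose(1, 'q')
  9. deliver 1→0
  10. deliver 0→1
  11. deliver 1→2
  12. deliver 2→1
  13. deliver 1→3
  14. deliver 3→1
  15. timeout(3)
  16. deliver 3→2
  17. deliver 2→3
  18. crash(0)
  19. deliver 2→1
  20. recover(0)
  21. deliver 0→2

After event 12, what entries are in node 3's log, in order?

empty

after 1 — timeout(1): n1:cand/b5/[-]
after 2 — deliver 1→0: n0:foll/b5/[-]
after 3 — deliver 0→1: ·
after 4 — deliver 1→3: n3:foll/b5/[-]
after 5 — deliver 3→1: n1:lead/b5/[-]
after 6 — deliver 1→2: n2:foll/b5/[-]
after 7 — deliver 2→1: ·
after 8 — propose(1,'q'): ·
after 9 — deliver 1→0: n0:foll/b5/[q]
after 10 — deliver 0→1: ·
after 11 — deliver 1→2: n2:foll/b5/[q]
after 12 — deliver 2→1: n1:lead/b5/[q]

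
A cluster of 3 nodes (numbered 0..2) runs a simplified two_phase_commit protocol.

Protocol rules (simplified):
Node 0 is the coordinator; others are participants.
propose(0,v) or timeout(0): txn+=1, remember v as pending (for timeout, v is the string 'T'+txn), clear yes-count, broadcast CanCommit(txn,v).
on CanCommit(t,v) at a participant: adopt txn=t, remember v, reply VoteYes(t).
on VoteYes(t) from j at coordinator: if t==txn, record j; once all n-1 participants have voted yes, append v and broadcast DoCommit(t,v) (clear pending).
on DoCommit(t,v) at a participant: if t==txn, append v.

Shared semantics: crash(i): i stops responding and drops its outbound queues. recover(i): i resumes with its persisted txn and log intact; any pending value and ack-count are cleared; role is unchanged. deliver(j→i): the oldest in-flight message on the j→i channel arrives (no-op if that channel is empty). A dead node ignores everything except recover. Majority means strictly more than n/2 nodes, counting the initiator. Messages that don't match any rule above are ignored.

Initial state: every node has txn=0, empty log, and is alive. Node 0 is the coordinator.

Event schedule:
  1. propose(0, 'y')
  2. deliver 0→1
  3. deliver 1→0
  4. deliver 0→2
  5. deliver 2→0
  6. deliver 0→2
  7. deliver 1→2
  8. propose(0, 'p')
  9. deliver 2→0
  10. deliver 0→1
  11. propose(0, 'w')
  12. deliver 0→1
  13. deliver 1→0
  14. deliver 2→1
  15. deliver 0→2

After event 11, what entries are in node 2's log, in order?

y

step 1 propose(0,'y'): 0={coor,t=1,log=-}
step 2 deliver 0→1: 1={part,t=1,log=-}
step 3 deliver 1→0: —
step 4 deliver 0→2: 2={part,t=1,log=-}
step 5 deliver 2→0: 0={coor,t=1,log=y}
step 6 deliver 0→2: 2={part,t=1,log=y}
step 7 deliver 1→2: —
step 8 propose(0,'p'): 0={coor,t=2,log=y}
step 9 deliver 2→0: —
step 10 deliver 0→1: 1={part,t=1,log=y}
step 11 propose(0,'w'): 0={coor,t=3,log=y}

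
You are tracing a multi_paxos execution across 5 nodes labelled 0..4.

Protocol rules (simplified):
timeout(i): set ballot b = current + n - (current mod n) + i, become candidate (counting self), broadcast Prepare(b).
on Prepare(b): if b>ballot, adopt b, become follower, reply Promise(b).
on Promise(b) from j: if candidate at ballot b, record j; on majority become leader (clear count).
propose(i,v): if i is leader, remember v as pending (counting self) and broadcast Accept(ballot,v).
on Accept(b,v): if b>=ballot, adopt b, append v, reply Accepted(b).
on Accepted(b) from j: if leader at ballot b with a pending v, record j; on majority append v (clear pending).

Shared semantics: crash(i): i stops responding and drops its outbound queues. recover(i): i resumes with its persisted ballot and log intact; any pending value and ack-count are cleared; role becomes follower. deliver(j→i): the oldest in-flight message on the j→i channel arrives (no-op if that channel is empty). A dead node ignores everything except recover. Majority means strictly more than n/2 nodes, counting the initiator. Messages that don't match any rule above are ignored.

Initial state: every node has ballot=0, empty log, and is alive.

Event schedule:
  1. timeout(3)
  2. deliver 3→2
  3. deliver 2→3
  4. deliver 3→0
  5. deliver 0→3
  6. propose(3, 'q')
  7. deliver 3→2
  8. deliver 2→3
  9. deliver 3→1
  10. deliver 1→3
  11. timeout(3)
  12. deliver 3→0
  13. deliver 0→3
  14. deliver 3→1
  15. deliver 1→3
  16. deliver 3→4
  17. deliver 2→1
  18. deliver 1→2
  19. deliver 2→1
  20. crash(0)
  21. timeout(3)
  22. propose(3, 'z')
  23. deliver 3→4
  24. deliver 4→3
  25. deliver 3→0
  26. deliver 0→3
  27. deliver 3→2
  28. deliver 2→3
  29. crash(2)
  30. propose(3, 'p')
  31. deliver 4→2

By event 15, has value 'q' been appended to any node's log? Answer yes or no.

yes

step 1 timeout(3): 3={cand,b=8,log=-}
step 2 deliver 3→2: 2={foll,b=8,log=-}
step 3 deliver 2→3: —
step 4 deliver 3→0: 0={foll,b=8,log=-}
step 5 deliver 0→3: 3={lead,b=8,log=-}
step 6 propose(3,'q'): —
step 7 deliver 3→2: 2={foll,b=8,log=q}
step 8 deliver 2→3: —
step 9 deliver 3→1: 1={foll,b=8,log=-}
step 10 deliver 1→3: —
step 11 timeout(3): 3={cand,b=13,log=-}
step 12 deliver 3→0: 0={foll,b=8,log=q}
step 13 deliver 0→3: —
step 14 deliver 3→1: 1={foll,b=8,log=q}
step 15 deliver 1→3: —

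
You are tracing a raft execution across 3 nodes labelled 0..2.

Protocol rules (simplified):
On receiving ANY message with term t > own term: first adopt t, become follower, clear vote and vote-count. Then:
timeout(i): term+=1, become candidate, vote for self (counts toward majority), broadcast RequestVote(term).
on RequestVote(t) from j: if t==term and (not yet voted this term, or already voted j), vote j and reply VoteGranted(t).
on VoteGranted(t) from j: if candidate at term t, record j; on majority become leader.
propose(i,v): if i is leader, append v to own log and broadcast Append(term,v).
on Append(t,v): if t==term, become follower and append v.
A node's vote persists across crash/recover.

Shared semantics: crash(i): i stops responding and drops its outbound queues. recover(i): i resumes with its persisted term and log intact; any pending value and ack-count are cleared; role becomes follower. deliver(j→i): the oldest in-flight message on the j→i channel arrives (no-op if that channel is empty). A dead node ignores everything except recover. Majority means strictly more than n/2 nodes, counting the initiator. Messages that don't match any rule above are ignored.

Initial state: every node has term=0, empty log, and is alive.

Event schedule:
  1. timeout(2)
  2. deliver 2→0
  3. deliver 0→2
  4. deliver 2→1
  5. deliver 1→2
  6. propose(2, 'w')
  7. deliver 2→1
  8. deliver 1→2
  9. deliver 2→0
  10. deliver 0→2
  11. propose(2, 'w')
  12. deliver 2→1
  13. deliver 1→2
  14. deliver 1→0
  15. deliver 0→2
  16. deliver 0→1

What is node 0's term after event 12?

1. timeout(2):  <2:cand t1 ->
2. deliver 2→0:  <0:foll t1 ->
3. deliver 0→2:  <2:lead t1 ->
4. deliver 2→1:  <1:foll t1 ->
5. deliver 1→2:  nop
6. propose(2,'w'):  <2:lead t1 w>
7. deliver 2→1:  <1:foll t1 w>
8. deliver 1→2:  nop
9. deliver 2→0:  <0:foll t1 w>
10. deliver 0→2:  nop
11. propose(2,'w'):  <2:lead t1 w,w>
12. deliver 2→1:  <1:foll t1 w,w>

1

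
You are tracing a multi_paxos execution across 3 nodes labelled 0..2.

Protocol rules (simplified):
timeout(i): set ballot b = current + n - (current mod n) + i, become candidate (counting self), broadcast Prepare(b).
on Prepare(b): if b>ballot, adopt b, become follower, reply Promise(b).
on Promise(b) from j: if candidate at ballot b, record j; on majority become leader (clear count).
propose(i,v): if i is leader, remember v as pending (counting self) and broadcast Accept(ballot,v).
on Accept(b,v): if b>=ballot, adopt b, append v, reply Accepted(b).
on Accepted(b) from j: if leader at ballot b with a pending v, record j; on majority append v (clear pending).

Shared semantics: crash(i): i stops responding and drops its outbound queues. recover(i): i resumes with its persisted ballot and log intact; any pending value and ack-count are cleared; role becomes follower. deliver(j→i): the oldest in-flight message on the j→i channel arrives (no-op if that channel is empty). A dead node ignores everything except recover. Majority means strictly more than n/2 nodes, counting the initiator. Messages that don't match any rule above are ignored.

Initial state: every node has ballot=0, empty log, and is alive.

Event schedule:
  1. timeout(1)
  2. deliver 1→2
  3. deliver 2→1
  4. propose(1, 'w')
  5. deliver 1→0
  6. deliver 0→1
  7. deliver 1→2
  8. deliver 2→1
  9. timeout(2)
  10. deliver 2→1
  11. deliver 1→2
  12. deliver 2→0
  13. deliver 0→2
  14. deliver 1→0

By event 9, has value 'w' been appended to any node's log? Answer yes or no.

[1] timeout(1) → N1(cand b4 [-])
[2] deliver 1→2 → N2(foll b4 [-])
[3] deliver 2→1 → N1(lead b4 [-])
[4] propose(1,'w') → ∅
[5] deliver 1→0 → N0(foll b4 [-])
[6] deliver 0→1 → ∅
[7] deliver 1→2 → N2(foll b4 [w])
[8] deliver 2→1 → N1(lead b4 [w])
[9] timeout(2) → N2(cand b8 [w])

yes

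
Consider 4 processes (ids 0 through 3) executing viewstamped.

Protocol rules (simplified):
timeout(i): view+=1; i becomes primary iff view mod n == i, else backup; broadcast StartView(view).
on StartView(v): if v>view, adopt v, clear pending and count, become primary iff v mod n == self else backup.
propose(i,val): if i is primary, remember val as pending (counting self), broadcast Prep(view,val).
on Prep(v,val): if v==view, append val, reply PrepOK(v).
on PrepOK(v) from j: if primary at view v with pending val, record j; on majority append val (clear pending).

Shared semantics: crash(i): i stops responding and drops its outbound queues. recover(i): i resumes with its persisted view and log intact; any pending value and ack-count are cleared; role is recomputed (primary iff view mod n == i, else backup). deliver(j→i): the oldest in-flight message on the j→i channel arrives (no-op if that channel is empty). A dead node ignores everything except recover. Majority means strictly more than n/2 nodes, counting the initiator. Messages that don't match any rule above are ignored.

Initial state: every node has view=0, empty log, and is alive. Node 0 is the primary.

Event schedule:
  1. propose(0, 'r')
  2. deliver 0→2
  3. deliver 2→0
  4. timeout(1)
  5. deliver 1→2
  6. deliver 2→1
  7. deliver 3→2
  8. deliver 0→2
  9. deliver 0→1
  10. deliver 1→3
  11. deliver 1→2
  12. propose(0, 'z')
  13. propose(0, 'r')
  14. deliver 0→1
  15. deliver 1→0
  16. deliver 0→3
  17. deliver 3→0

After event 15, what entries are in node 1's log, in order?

empty

e1 propose(0,'r'): ·
e2 deliver 0→2: 2[back,v=0,r]
e3 deliver 2→0: ·
e4 timeout(1): 1[prim,v=1,-]
e5 deliver 1→2: 2[back,v=1,r]
e6 deliver 2→1: ·
e7 deliver 3→2: ·
e8 deliver 0→2: ·
e9 deliver 0→1: ·
e10 deliver 1→3: 3[back,v=1,-]
e11 deliver 1→2: ·
e12 propose(0,'z'): ·
e13 propose(0,'r'): ·
e14 deliver 0→1: ·
e15 deliver 1→0: 0[back,v=1,-]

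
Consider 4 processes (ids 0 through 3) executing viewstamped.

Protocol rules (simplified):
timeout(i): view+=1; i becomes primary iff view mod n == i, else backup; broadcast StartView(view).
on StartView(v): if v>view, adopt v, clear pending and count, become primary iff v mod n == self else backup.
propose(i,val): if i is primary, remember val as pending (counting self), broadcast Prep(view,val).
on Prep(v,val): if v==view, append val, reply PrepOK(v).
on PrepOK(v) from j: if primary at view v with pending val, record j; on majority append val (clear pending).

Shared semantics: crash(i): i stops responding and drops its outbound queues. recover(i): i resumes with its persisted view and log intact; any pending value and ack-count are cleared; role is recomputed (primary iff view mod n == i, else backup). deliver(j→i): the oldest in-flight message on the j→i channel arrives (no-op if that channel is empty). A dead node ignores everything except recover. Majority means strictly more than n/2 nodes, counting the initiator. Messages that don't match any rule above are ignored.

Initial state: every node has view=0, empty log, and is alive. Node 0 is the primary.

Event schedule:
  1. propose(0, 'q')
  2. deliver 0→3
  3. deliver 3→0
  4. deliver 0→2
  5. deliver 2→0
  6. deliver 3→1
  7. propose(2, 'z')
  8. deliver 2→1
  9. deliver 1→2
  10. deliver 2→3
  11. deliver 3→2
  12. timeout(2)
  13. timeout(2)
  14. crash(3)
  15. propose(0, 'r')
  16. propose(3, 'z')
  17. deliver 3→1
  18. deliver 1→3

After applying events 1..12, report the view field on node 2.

1

[1] propose(0,'q') → ∅
[2] deliver 0→3 → N3(back v0 [q])
[3] deliver 3→0 → ∅
[4] deliver 0→2 → N2(back v0 [q])
[5] deliver 2→0 → N0(prim v0 [q])
[6] deliver 3→1 → ∅
[7] propose(2,'z') → ∅
[8] deliver 2→1 → ∅
[9] deliver 1→2 → ∅
[10] deliver 2→3 → ∅
[11] deliver 3→2 → ∅
[12] timeout(2) → N2(back v1 [q])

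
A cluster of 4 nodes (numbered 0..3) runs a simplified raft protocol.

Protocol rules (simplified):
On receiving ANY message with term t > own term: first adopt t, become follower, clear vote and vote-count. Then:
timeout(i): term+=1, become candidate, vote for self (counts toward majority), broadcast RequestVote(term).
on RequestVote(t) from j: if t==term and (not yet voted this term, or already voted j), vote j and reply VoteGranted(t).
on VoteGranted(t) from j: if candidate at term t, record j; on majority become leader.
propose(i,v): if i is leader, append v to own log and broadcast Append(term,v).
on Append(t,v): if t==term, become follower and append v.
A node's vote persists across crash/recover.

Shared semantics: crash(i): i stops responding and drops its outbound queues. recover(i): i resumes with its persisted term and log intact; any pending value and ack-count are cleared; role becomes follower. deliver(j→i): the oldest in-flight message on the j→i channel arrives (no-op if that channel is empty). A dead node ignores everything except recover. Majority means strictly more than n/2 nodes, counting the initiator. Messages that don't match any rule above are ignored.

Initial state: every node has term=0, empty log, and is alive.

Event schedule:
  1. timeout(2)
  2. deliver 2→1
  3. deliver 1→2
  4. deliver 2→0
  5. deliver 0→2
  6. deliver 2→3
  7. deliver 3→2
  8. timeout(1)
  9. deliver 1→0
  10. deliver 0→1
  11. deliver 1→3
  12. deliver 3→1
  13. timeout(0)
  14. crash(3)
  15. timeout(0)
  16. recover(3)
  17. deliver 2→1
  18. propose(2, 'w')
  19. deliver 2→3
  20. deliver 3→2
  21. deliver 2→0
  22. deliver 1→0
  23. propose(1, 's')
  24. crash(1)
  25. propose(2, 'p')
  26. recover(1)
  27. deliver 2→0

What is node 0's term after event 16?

[1] timeout(2) → N2(cand t1 [-])
[2] deliver 2→1 → N1(foll t1 [-])
[3] deliver 1→2 → ∅
[4] deliver 2→0 → N0(foll t1 [-])
[5] deliver 0→2 → N2(lead t1 [-])
[6] deliver 2→3 → N3(foll t1 [-])
[7] deliver 3→2 → ∅
[8] timeout(1) → N1(cand t2 [-])
[9] deliver 1→0 → N0(foll t2 [-])
[10] deliver 0→1 → ∅
[11] deliver 1→3 → N3(foll t2 [-])
[12] deliver 3→1 → N1(lead t2 [-])
[13] timeout(0) → N0(cand t3 [-])
[14] crash(3) → N3(✗foll t2 [-])
[15] timeout(0) → N0(cand t4 [-])
[16] recover(3) → N3(foll t2 [-])

4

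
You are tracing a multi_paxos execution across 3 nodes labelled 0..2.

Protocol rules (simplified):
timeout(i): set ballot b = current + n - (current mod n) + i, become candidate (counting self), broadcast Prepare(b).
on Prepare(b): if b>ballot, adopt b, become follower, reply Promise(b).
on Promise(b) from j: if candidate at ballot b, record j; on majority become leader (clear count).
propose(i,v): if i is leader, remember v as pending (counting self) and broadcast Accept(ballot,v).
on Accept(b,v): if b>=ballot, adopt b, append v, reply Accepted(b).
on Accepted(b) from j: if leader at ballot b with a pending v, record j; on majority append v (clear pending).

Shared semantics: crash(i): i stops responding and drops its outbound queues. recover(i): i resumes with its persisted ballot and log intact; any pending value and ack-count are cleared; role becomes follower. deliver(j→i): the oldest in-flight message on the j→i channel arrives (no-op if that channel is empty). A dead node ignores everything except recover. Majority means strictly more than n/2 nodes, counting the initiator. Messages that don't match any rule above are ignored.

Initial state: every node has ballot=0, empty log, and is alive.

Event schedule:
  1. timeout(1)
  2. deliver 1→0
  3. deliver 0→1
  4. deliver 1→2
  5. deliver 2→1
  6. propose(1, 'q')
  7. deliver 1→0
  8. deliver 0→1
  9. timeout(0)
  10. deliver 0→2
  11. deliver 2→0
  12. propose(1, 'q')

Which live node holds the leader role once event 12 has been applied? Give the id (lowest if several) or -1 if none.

0

e1 timeout(1): 1[cand,b=4,-]
e2 deliver 1→0: 0[foll,b=4,-]
e3 deliver 0→1: 1[lead,b=4,-]
e4 deliver 1→2: 2[foll,b=4,-]
e5 deliver 2→1: ·
e6 propose(1,'q'): ·
e7 deliver 1→0: 0[foll,b=4,q]
e8 deliver 0→1: 1[lead,b=4,q]
e9 timeout(0): 0[cand,b=6,q]
e10 deliver 0→2: 2[foll,b=6,-]
e11 deliver 2→0: 0[lead,b=6,q]
e12 propose(1,'q'): ·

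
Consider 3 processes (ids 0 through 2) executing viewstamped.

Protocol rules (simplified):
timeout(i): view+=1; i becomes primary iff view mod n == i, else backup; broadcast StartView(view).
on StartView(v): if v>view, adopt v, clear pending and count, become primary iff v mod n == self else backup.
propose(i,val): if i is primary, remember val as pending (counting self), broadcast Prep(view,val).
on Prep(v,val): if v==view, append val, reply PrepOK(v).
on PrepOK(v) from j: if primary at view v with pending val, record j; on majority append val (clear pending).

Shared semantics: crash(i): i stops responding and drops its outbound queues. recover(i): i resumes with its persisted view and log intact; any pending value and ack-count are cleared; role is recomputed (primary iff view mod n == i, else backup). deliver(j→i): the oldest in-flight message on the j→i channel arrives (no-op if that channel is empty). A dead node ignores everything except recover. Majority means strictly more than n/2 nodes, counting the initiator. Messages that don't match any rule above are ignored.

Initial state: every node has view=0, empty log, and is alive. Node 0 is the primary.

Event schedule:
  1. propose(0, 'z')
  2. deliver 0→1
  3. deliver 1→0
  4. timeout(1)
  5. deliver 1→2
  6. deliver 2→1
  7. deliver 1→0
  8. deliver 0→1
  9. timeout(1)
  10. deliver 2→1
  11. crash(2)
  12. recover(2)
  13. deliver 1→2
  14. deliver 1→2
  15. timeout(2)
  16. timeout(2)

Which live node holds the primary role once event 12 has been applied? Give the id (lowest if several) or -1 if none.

1. propose(0,'z'):  nop
2. deliver 0→1:  <1:back v0 z>
3. deliver 1→0:  <0:prim v0 z>
4. timeout(1):  <1:prim v1 z>
5. deliver 1→2:  <2:back v1 ->
6. deliver 2→1:  nop
7. deliver 1→0:  <0:back v1 z>
8. deliver 0→1:  nop
9. timeout(1):  <1:back v2 z>
10. deliver 2→1:  nop
11. crash(2):  <2:✗back v1 ->
12. recover(2):  <2:back v1 ->

-1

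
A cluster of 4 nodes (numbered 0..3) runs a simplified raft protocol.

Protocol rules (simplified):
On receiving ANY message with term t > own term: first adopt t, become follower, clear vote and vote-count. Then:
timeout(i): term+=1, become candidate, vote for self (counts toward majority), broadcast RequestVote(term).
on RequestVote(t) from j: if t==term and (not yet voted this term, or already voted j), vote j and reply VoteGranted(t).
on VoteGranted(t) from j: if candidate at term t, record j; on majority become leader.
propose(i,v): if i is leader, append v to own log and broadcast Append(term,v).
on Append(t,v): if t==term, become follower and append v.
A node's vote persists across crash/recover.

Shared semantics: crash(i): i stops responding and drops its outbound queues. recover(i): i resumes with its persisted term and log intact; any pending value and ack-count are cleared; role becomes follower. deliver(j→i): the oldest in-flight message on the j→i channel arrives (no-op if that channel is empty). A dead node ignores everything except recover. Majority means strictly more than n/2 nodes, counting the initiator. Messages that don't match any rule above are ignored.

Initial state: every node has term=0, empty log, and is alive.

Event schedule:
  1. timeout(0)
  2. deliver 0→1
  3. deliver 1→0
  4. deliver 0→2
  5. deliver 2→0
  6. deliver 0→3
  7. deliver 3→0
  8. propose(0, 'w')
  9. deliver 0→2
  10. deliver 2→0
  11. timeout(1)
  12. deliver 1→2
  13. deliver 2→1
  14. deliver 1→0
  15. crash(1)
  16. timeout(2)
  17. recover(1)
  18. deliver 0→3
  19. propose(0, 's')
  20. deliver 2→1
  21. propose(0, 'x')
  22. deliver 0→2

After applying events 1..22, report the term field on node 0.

step 1 timeout(0): 0={cand,t=1,log=-}
step 2 deliver 0→1: 1={foll,t=1,log=-}
step 3 deliver 1→0: —
step 4 deliver 0→2: 2={foll,t=1,log=-}
step 5 deliver 2→0: 0={lead,t=1,log=-}
step 6 deliver 0→3: 3={foll,t=1,log=-}
step 7 deliver 3→0: —
step 8 propose(0,'w'): 0={lead,t=1,log=w}
step 9 deliver 0→2: 2={foll,t=1,log=w}
step 10 deliver 2→0: —
step 11 timeout(1): 1={cand,t=2,log=-}
step 12 deliver 1→2: 2={foll,t=2,log=w}
step 13 deliver 2→1: —
step 14 deliver 1→0: 0={foll,t=2,log=w}
step 15 crash(1): 1={✗cand,t=2,log=-}
step 16 timeout(2): 2={cand,t=3,log=w}
step 17 recover(1): 1={foll,t=2,log=-}
step 18 deliver 0→3: 3={foll,t=1,log=w}
step 19 propose(0,'s'): —
step 20 deliver 2→1: 1={foll,t=3,log=-}
step 21 propose(0,'x'): —
step 22 deliver 0→2: —

2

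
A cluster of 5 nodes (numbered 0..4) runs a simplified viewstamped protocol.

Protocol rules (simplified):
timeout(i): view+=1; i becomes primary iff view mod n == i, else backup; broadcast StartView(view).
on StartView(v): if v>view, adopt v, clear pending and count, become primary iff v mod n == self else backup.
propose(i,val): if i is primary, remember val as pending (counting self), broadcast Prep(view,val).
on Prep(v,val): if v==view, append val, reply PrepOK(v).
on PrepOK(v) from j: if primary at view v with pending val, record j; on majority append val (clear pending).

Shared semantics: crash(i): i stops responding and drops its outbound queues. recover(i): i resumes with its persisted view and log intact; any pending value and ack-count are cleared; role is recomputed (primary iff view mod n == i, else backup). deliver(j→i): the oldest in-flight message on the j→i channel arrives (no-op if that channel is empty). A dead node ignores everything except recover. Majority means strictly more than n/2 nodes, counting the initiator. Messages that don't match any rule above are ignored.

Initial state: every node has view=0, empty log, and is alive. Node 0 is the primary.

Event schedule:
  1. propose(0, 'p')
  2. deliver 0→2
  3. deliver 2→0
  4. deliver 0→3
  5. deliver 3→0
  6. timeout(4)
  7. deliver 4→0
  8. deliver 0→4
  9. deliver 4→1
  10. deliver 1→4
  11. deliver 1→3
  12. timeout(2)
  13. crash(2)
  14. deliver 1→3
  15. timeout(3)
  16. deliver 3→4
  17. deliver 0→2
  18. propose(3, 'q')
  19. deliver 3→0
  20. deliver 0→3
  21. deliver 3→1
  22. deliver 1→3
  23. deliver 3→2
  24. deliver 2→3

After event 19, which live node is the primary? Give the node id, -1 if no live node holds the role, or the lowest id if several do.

1

after 1 — propose(0,'p'): ·
after 2 — deliver 0→2: n2:back/v0/[p]
after 3 — deliver 2→0: ·
after 4 — deliver 0→3: n3:back/v0/[p]
after 5 — deliver 3→0: n0:prim/v0/[p]
after 6 — timeout(4): n4:back/v1/[-]
after 7 — deliver 4→0: n0:back/v1/[p]
after 8 — deliver 0→4: ·
after 9 — deliver 4→1: n1:prim/v1/[-]
after 10 — deliver 1→4: ·
after 11 — deliver 1→3: ·
after 12 — timeout(2): n2:back/v1/[p]
after 13 — crash(2): n2:✗back/v1/[p]
after 14 — deliver 1→3: ·
after 15 — timeout(3): n3:back/v1/[p]
after 16 — deliver 3→4: ·
after 17 — deliver 0→2: ·
after 18 — propose(3,'q'): ·
after 19 — deliver 3→0: ·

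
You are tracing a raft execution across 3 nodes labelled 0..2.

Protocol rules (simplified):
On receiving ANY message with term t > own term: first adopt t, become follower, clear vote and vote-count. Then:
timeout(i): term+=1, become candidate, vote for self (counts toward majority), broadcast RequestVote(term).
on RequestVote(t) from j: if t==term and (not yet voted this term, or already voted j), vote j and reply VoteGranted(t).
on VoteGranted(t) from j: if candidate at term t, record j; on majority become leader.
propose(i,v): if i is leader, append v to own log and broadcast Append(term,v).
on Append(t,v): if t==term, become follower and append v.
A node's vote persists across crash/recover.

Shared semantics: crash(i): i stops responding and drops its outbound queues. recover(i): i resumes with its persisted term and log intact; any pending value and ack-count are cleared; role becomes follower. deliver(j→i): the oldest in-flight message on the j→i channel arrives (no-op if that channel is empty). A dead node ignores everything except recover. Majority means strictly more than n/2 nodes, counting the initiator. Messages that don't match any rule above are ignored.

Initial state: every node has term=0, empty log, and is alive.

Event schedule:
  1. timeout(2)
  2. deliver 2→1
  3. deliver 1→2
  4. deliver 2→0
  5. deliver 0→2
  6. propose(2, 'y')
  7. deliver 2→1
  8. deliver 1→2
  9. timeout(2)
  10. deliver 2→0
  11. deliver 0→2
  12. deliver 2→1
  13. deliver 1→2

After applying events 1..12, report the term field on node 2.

2

[1] timeout(2) → N2(cand t1 [-])
[2] deliver 2→1 → N1(foll t1 [-])
[3] deliver 1→2 → N2(lead t1 [-])
[4] deliver 2→0 → N0(foll t1 [-])
[5] deliver 0→2 → ∅
[6] propose(2,'y') → N2(lead t1 [y])
[7] deliver 2→1 → N1(foll t1 [y])
[8] deliver 1→2 → ∅
[9] timeout(2) → N2(cand t2 [y])
[10] deliver 2→0 → N0(foll t1 [y])
[11] deliver 0→2 → ∅
[12] deliver 2→1 → N1(foll t2 [y])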